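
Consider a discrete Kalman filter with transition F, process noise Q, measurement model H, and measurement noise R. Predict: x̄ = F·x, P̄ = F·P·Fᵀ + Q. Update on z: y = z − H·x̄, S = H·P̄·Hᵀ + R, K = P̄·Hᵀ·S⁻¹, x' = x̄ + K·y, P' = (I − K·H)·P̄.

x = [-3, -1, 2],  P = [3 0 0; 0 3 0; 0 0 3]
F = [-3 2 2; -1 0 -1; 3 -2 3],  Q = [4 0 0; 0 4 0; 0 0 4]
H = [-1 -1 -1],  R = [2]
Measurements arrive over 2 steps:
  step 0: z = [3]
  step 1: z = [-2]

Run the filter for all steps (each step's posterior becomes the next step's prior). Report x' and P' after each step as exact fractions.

step 0: x' = [197/65, 27/13, -499/65], P' = [2206/65 76/13 -2512/65; 76/13 125/13 -203/13; -2512/65 -203/13 3589/65]
step 1: x' = [287567/40318, 109521/40318, -318775/40318], P' = [2155589/20159 477349/20159 -2601999/20159; 477349/20159 246840/20159 -726366/20159; -2601999/20159 -726366/20159 3339856/20159]

step 0: x̄ = F·x = [11, 1, -1]
step 0: P̄ = F·P·Fᵀ + Q = [55 3 -21; 3 10 -18; -21 -18 70]
step 0: y = z − H·x̄ = [14]
step 0: S = H·P̄·Hᵀ + R = [65]
step 0: K = P̄·Hᵀ·S⁻¹ = [-37/65; 1/13; -31/65]
step 0: x' = x̄ + K·y = [197/65, 27/13, -499/65]
step 0: P' = (I − K·H)·P̄ = [2206/65 76/13 -2512/65; 76/13 125/13 -203/13; -2512/65 -203/13 3589/65]
step 1: x̄ = F·x = [-1319/65, 302/65, -1176/65]
step 1: P̄ = F·P·Fᵀ + Q = [54434/65 -1802/65 9246/65; -1802/65 1031/65 -3583/65; 9246/65 -3583/65 17319/65]
step 1: y = z − H·x̄ = [-2323/65]
step 1: S = H·P̄·Hᵀ + R = [80636/65]
step 1: K = P̄·Hᵀ·S⁻¹ = [-30939/40318; 2177/40318; -11491/40318]
step 1: x' = x̄ + K·y = [287567/40318, 109521/40318, -318775/40318]
step 1: P' = (I − K·H)·P̄ = [2155589/20159 477349/20159 -2601999/20159; 477349/20159 246840/20159 -726366/20159; -2601999/20159 -726366/20159 3339856/20159]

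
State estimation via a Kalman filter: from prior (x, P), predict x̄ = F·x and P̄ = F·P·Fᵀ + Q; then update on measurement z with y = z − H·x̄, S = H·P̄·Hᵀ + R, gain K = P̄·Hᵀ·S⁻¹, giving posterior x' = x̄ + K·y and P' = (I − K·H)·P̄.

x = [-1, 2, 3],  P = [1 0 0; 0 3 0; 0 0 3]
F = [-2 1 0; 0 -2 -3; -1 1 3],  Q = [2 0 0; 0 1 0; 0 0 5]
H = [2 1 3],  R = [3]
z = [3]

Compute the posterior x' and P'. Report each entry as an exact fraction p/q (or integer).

x̄ = F·x = [4, -13, 12]
P̄ = F·P·Fᵀ + Q = [9 -6 5; -6 40 -33; 5 -33 36]
y = z − H·x̄ = [-28]
S = H·P̄·Hᵀ + R = [241]
K = P̄·Hᵀ·S⁻¹ = [27/241; -71/241; 85/241]
x' = x̄ + K·y = [208/241, -1145/241, 512/241]
P' = (I − K·H)·P̄ = [1440/241 471/241 -1090/241; 471/241 4599/241 -1918/241; -1090/241 -1918/241 1451/241]

x' = [208/241, -1145/241, 512/241]
P' = [1440/241 471/241 -1090/241; 471/241 4599/241 -1918/241; -1090/241 -1918/241 1451/241]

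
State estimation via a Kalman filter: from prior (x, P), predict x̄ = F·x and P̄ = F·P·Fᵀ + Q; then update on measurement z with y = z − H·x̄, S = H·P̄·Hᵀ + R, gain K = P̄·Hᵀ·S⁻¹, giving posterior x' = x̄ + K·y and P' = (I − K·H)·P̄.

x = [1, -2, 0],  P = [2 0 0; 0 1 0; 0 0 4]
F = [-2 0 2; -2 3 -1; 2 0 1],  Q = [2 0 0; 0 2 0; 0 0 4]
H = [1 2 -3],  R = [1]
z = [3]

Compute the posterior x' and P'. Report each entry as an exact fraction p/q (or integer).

x̄ = F·x = [-2, -8, 2]
P̄ = F·P·Fᵀ + Q = [26 0 0; 0 23 -12; 0 -12 16]
y = z − H·x̄ = [27]
S = H·P̄·Hᵀ + R = [407]
K = P̄·Hᵀ·S⁻¹ = [26/407; 82/407; -72/407]
x' = x̄ + K·y = [-112/407, -1042/407, -1130/407]
P' = (I − K·H)·P̄ = [9906/407 -2132/407 1872/407; -2132/407 2637/407 1020/407; 1872/407 1020/407 1328/407]

x' = [-112/407, -1042/407, -1130/407]
P' = [9906/407 -2132/407 1872/407; -2132/407 2637/407 1020/407; 1872/407 1020/407 1328/407]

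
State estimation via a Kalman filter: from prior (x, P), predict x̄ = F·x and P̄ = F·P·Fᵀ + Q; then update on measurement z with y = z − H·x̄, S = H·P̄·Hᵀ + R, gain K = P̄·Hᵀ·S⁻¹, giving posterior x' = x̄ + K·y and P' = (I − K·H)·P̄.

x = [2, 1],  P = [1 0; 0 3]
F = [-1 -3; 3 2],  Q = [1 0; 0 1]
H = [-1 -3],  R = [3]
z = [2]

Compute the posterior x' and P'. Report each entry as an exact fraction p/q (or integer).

x' = [97/52, -113/104]
P' = [465/26 -327/52; -327/52 263/104]

x̄ = F·x = [-5, 8]
P̄ = F·P·Fᵀ + Q = [29 -21; -21 22]
y = z − H·x̄ = [21]
S = H·P̄·Hᵀ + R = [104]
K = P̄·Hᵀ·S⁻¹ = [17/52; -45/104]
x' = x̄ + K·y = [97/52, -113/104]
P' = (I − K·H)·P̄ = [465/26 -327/52; -327/52 263/104]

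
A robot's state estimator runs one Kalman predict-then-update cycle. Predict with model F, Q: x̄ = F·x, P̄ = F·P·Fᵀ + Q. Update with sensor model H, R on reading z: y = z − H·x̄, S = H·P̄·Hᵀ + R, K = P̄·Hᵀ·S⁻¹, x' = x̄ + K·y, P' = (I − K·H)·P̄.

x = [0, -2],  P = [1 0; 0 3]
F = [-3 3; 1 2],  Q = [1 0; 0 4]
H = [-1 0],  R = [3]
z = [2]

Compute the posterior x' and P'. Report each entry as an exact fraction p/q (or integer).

x' = [-23/10, -5/2]
P' = [111/40 9/8; 9/8 91/8]

x̄ = F·x = [-6, -4]
P̄ = F·P·Fᵀ + Q = [37 15; 15 17]
y = z − H·x̄ = [-4]
S = H·P̄·Hᵀ + R = [40]
K = P̄·Hᵀ·S⁻¹ = [-37/40; -3/8]
x' = x̄ + K·y = [-23/10, -5/2]
P' = (I − K·H)·P̄ = [111/40 9/8; 9/8 91/8]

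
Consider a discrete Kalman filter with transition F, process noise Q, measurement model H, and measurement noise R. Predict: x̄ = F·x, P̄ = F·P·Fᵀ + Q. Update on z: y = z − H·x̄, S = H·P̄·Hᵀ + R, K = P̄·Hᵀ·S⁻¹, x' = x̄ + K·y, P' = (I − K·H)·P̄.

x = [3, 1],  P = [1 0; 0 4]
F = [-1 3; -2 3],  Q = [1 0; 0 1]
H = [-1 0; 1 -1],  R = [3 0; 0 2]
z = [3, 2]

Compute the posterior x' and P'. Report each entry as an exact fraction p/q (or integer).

x̄ = F·x = [0, -3]
P̄ = F·P·Fᵀ + Q = [38 38; 38 41]
y = z − H·x̄ = [3, -1]
S = H·P̄·Hᵀ + R = [41 0; 0 5]
K = P̄·Hᵀ·S⁻¹ = [-38/41 0; -38/41 -3/5]
x' = x̄ + K·y = [-114/41, -1062/205]
P' = (I − K·H)·P̄ = [114/41 114/41; 114/41 816/205]

x' = [-114/41, -1062/205]
P' = [114/41 114/41; 114/41 816/205]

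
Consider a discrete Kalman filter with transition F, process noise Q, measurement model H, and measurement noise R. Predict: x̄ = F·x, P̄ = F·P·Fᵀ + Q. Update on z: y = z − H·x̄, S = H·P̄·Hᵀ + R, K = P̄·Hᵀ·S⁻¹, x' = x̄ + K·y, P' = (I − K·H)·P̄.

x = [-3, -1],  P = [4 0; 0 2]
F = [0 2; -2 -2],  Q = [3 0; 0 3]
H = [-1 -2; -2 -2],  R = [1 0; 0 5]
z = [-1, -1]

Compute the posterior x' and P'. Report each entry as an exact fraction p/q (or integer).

x̄ = F·x = [-2, 8]
P̄ = F·P·Fᵀ + Q = [11 -8; -8 27]
y = z − H·x̄ = [13, 11]
S = H·P̄·Hᵀ + R = [88 82; 82 93]
K = P̄·Hᵀ·S⁻¹ = [957/1460 -469/730; -581/730 107/365]
x' = x̄ + K·y = [-797/1460, 641/730]
P' = (I − K·H)·P̄ = [5647/1460 -1651/730; -1651/730 558/365]

x' = [-797/1460, 641/730]
P' = [5647/1460 -1651/730; -1651/730 558/365]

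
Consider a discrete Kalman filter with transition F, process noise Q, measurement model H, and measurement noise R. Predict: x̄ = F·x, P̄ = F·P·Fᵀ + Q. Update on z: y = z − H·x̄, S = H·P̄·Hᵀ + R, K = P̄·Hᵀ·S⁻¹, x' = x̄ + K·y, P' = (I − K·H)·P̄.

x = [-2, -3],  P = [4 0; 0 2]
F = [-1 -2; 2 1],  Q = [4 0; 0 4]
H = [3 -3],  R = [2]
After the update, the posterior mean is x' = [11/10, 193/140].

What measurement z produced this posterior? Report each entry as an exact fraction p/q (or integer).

x̄ = F·x = [8, -7]
P̄ = F·P·Fᵀ + Q = [16 -12; -12 22]
S = H·P̄·Hᵀ + R = [560]
K = P̄·Hᵀ·S⁻¹ = [3/20; -51/280]
x' − x̄ = [-69/10, 1173/140] = K·y
y = (KᵀK)⁻¹·Kᵀ·(x' − x̄) = [-46]
z = y + H·x̄ = [-46] + [45] = [-1]

z = [-1]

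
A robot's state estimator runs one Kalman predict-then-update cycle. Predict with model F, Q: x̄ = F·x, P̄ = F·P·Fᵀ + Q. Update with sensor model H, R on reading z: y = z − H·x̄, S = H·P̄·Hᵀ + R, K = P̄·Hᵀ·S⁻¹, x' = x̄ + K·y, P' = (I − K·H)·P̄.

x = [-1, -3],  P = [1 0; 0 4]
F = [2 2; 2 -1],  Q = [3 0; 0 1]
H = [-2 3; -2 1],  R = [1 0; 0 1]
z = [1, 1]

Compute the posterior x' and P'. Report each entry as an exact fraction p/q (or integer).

x̄ = F·x = [-8, 1]
P̄ = F·P·Fᵀ + Q = [23 -4; -4 9]
y = z − H·x̄ = [-18, -16]
S = H·P̄·Hᵀ + R = [222 151; 151 118]
K = P̄·Hᵀ·S⁻¹ = [706/3395 -2342/3395; 1563/3395 -1511/3395]
x' = x̄ + K·y = [-2396/3395, -563/3395]
P' = (I − K·H)·P̄ = [1933/3395 1524/3395; 1524/3395 1537/3395]

x' = [-2396/3395, -563/3395]
P' = [1933/3395 1524/3395; 1524/3395 1537/3395]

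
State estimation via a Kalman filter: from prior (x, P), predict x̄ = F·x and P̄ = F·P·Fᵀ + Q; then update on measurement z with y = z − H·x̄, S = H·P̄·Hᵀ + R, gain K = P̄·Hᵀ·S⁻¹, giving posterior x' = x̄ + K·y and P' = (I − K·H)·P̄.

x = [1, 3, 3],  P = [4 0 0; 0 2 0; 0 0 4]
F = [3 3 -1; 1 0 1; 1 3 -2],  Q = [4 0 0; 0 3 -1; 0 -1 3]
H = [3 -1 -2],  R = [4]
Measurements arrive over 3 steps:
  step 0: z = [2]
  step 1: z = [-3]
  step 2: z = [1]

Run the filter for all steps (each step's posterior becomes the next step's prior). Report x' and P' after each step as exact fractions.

step 0: x' = [197/71, 553/213, 371/213], P' = [934/71 -214/71 1440/71; -214/71 1814/213 -1916/213; 1440/71 -1916/213 7364/213]
step 1: x' = [211799/34983, -6986/1521, 49624/3887], P' = [2321884/34983 -61084/1521 462676/3887; -61084/1521 56240/1521 -40252/507; 462676/3887 -40252/507 2549774/11661]
step 2: x' = [-41503259/5159565, 6812422/1031913, -82033232/5159565], P' = [989268142/5159565 -132397238/1031913 1815057556/5159565; -132397238/1031913 102368618/1031913 -250950560/1031913; 1815057556/5159565 -250950560/1031913 3358276108/5159565]

step 0: x̄ = F·x = [9, 4, 4]
step 0: P̄ = F·P·Fᵀ + Q = [62 8 38; 8 11 -5; 38 -5 41]
step 0: y = z − H·x̄ = [-13]
step 0: S = H·P̄·Hᵀ + R = [213]
step 0: K = P̄·Hᵀ·S⁻¹ = [34/71; 23/213; 37/213]
step 0: x' = x̄ + K·y = [197/71, 553/213, 371/213]
step 0: P' = (I − K·H)·P̄ = [934/71 -214/71 1440/71; -214/71 1814/213 -1916/213; 1440/71 -1916/213 7364/213]
step 1: x̄ = F·x = [3061/213, 962/213, 1508/213]
step 1: P̄ = F·P·Fᵀ + Q = [23780/213 2008/213 18760/213; 2008/213 19445/213 -24133/213; 18760/213 -24133/213 51083/213]
step 1: y = z − H·x̄ = [-1948/71]
step 1: S = H·P̄·Hᵀ + R = [34983/71]
step 1: K = P̄·Hᵀ·S⁻¹ = [10604/34983; 505/1521; -2417/11661]
step 1: x' = x̄ + K·y = [211799/34983, -6986/1521, 49624/3887]
step 1: P' = (I − K·H)·P̄ = [2321884/34983 -61084/1521 462676/3887; -61084/1521 56240/1521 -40252/507; 462676/3887 -40252/507 2549774/11661]
step 2: x̄ = F·x = [-97751/11661, 658415/34983, -1163467/34983]
step 2: P̄ = F·P·Fᵀ + Q = [2239646/11661 -544718/3887 1432744/3887; -544718/3887 18404323/34983 -29722787/34983; 1432744/3887 -29722787/34983 52908529/34983]
step 2: y = z − H·x̄ = [-83753/3887]
step 2: S = H·P̄·Hᵀ + R = [5159565/3887]
step 2: K = P̄·Hᵀ·S⁻¹ = [-81124/5159565; 585197/1031913; -4156687/5159565]
step 2: x' = x̄ + K·y = [-41503259/5159565, 6812422/1031913, -82033232/5159565]
step 2: P' = (I − K·H)·P̄ = [989268142/5159565 -132397238/1031913 1815057556/5159565; -132397238/1031913 102368618/1031913 -250950560/1031913; 1815057556/5159565 -250950560/1031913 3358276108/5159565]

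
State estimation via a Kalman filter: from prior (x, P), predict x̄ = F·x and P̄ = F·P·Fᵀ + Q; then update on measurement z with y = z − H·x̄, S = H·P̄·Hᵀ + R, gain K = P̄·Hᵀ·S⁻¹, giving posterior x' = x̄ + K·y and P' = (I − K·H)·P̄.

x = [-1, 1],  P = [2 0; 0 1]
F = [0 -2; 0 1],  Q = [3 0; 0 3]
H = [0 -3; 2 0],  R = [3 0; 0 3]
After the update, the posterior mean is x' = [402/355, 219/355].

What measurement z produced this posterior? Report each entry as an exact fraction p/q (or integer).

x̄ = F·x = [-2, 1]
P̄ = F·P·Fᵀ + Q = [7 -2; -2 4]
S = H·P̄·Hᵀ + R = [39 12; 12 31]
K = P̄·Hᵀ·S⁻¹ = [6/355 158/355; -108/355 -4/355]
x' − x̄ = [1112/355, -136/355] = K·y
y = (KᵀK)⁻¹·Kᵀ·(x' − x̄) = [1, 7]
z = y + H·x̄ = [1, 7] + [-3, -4] = [-2, 3]

z = [-2, 3]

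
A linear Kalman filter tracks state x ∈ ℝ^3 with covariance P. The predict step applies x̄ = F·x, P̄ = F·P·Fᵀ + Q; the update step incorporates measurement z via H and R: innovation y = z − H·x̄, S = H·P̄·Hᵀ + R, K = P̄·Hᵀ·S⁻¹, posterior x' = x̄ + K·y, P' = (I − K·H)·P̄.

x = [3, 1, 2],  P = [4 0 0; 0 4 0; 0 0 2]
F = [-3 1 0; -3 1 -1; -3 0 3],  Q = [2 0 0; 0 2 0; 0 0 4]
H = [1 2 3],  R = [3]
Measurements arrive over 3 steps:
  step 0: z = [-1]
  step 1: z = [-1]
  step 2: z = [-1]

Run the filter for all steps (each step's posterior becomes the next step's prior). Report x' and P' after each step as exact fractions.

step 0: x̄ = F·x = [-8, -10, -3]
step 0: P̄ = F·P·Fᵀ + Q = [42 40 36; 40 44 30; 36 30 58]
step 0: y = z − H·x̄ = [36]
step 0: S = H·P̄·Hᵀ + R = [1479]
step 0: K = P̄·Hᵀ·S⁻¹ = [230/1479; 218/1479; 90/493]
step 0: x' = x̄ + K·y = [-1184/493, -2314/493, 1761/493]
step 0: P' = (I − K·H)·P̄ = [9218/1479 9020/1479 -2952/493; 9020/1479 17552/1479 -4830/493; -2952/493 -4830/493 4294/493]
step 1: x̄ = F·x = [1238/493, -523/493, 8835/493]
step 1: P̄ = F·P·Fᵀ + Q = [49352/1479 34316/1479 30712/493; 34316/1479 38078/1479 8974/493; 30712/493 8974/493 121408/493]
step 1: y = z − H·x̄ = [-27190/493]
step 1: S = H·P̄·Hᵀ + R = [1499087/493]
step 1: K = P̄·Hᵀ·S⁻¹ = [131464/1499087; 63746/1499087; 412884/1499087]
step 1: x' = x̄ + K·y = [-3486078/1499087, -5106037/1499087, 4093545/1499087]
step 1: P' = (I − K·H)·P̄ = [44897752/4497261 53350420/4497261 -16712824/1499087; 53350420/4497261 91057966/4497261 -26099182/1499087; -16712824/1499087 -26099182/1499087 23383280/1499087]
step 2: x̄ = F·x = [5352197/1499087, 1258652/1499087, 22738869/1499087]
step 2: P̄ = F·P·Fᵀ + Q = [184029736/4497261 102917344/4497261 153460706/1499087; 102917344/4497261 109943836/4497261 33172394/1499087; 153460706/1499087 33172394/1499087 651969956/1499087]
step 2: y = z − H·x̄ = [-77585195/1499087]
step 2: S = H·P̄·Hᵀ + R = [7536217981/1499087]
step 2: K = P̄·Hᵀ·S⁻¹ = [590336926/7536217981; 207118854/7536217981; 2175715362/7536217981]
step 2: x' = x̄ + K·y = [-3646274199/7536217981, -4391927114/7536217981, 1708888677/7536217981]
step 2: P' = (I − K·H)·P̄ = [227735379524/22608653943 272697859196/22608653943 -85313118398/7536217981; 272697859196/22608653943 466861532864/22608653943 -133839650582/7536217981; -85313118398/7536217981 -133839650582/7536217981 119839855216/7536217981]

step 0: x' = [-1184/493, -2314/493, 1761/493], P' = [9218/1479 9020/1479 -2952/493; 9020/1479 17552/1479 -4830/493; -2952/493 -4830/493 4294/493]
step 1: x' = [-3486078/1499087, -5106037/1499087, 4093545/1499087], P' = [44897752/4497261 53350420/4497261 -16712824/1499087; 53350420/4497261 91057966/4497261 -26099182/1499087; -16712824/1499087 -26099182/1499087 23383280/1499087]
step 2: x' = [-3646274199/7536217981, -4391927114/7536217981, 1708888677/7536217981], P' = [227735379524/22608653943 272697859196/22608653943 -85313118398/7536217981; 272697859196/22608653943 466861532864/22608653943 -133839650582/7536217981; -85313118398/7536217981 -133839650582/7536217981 119839855216/7536217981]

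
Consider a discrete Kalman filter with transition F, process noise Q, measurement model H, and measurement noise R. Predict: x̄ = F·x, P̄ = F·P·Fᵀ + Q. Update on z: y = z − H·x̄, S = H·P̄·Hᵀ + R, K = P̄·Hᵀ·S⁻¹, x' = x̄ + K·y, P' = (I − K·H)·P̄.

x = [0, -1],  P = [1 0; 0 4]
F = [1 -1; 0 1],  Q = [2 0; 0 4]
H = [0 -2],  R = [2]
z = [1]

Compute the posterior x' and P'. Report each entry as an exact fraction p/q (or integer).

x' = [13/17, -9/17]
P' = [87/17 -4/17; -4/17 8/17]

x̄ = F·x = [1, -1]
P̄ = F·P·Fᵀ + Q = [7 -4; -4 8]
y = z − H·x̄ = [-1]
S = H·P̄·Hᵀ + R = [34]
K = P̄·Hᵀ·S⁻¹ = [4/17; -8/17]
x' = x̄ + K·y = [13/17, -9/17]
P' = (I − K·H)·P̄ = [87/17 -4/17; -4/17 8/17]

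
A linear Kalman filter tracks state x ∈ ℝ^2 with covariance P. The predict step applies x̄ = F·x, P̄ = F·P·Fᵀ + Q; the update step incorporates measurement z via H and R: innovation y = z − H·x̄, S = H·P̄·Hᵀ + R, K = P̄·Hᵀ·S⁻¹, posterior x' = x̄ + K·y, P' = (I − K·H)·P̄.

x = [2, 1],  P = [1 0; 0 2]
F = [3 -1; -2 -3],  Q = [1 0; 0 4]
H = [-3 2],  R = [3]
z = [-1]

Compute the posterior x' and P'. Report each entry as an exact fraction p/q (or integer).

x̄ = F·x = [5, -7]
P̄ = F·P·Fᵀ + Q = [12 0; 0 26]
y = z − H·x̄ = [28]
S = H·P̄·Hᵀ + R = [215]
K = P̄·Hᵀ·S⁻¹ = [-36/215; 52/215]
x' = x̄ + K·y = [67/215, -49/215]
P' = (I − K·H)·P̄ = [1284/215 1872/215; 1872/215 2886/215]

x' = [67/215, -49/215]
P' = [1284/215 1872/215; 1872/215 2886/215]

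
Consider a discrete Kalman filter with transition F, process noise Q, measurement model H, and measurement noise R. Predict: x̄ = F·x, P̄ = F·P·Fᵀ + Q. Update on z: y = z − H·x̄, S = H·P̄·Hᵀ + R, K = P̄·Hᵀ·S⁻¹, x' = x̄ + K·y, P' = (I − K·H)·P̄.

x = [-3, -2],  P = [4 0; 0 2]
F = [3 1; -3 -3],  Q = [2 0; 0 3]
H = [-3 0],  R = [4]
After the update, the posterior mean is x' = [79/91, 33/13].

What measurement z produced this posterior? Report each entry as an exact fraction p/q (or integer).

x̄ = F·x = [-11, 15]
P̄ = F·P·Fᵀ + Q = [40 -42; -42 57]
S = H·P̄·Hᵀ + R = [364]
K = P̄·Hᵀ·S⁻¹ = [-30/91; 9/26]
x' − x̄ = [1080/91, -162/13] = K·y
y = (KᵀK)⁻¹·Kᵀ·(x' − x̄) = [-36]
z = y + H·x̄ = [-36] + [33] = [-3]

z = [-3]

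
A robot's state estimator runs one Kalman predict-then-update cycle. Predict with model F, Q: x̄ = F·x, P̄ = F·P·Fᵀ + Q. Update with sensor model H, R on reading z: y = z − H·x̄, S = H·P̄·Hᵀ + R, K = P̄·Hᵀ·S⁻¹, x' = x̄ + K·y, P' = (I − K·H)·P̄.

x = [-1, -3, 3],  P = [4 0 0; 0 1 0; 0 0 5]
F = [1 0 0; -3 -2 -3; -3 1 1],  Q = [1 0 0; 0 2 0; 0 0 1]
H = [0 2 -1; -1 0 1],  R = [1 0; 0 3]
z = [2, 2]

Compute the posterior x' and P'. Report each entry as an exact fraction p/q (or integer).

x' = [-16980/23651, 39618/23651, 32323/23651]
P' = [18987/23651 1171/23651 3123/23651; 1171/23651 19356/23651 27304/23651; 3123/23651 27304/23651 55368/23651]

x̄ = F·x = [-1, 0, 3]
P̄ = F·P·Fᵀ + Q = [5 -12 -12; -12 87 19; -12 19 43]
y = z − H·x̄ = [5, -2]
S = H·P̄·Hᵀ + R = [316 7; 7 75]
K = P̄·Hᵀ·S⁻¹ = [-781/23651 -5288/23651; 11408/23651 8711/23651; -760/23651 17415/23651]
x' = x̄ + K·y = [-16980/23651, 39618/23651, 32323/23651]
P' = (I − K·H)·P̄ = [18987/23651 1171/23651 3123/23651; 1171/23651 19356/23651 27304/23651; 3123/23651 27304/23651 55368/23651]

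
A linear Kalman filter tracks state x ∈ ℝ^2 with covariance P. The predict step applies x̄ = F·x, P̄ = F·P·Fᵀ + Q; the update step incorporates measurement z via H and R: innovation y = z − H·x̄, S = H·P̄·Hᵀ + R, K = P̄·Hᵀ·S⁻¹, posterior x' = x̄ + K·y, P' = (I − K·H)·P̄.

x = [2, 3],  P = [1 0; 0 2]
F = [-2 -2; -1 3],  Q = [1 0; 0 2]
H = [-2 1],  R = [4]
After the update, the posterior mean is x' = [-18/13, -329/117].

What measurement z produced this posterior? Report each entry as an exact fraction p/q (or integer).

z = [-1]

x̄ = F·x = [-10, 7]
P̄ = F·P·Fᵀ + Q = [13 -10; -10 21]
S = H·P̄·Hᵀ + R = [117]
K = P̄·Hᵀ·S⁻¹ = [-4/13; 41/117]
x' − x̄ = [112/13, -1148/117] = K·y
y = (KᵀK)⁻¹·Kᵀ·(x' − x̄) = [-28]
z = y + H·x̄ = [-28] + [27] = [-1]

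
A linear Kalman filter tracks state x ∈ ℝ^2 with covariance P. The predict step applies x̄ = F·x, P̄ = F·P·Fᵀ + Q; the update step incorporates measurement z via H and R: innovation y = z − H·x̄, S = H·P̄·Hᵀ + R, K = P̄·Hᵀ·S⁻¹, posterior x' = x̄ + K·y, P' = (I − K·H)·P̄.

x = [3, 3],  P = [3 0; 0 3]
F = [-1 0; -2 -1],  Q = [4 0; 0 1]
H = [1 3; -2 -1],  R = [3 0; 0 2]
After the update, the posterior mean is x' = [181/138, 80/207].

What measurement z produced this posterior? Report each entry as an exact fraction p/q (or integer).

z = [3, -3]

x̄ = F·x = [-3, -9]
P̄ = F·P·Fᵀ + Q = [7 6; 6 16]
S = H·P̄·Hᵀ + R = [190 -104; -104 70]
K = P̄·Hᵀ·S⁻¹ = [-55/414 -100/207; 217/621 74/621]
x' − x̄ = [595/138, 1943/207] = K·y
y = (KᵀK)⁻¹·Kᵀ·(x' − x̄) = [33, -18]
z = y + H·x̄ = [33, -18] + [-30, 15] = [3, -3]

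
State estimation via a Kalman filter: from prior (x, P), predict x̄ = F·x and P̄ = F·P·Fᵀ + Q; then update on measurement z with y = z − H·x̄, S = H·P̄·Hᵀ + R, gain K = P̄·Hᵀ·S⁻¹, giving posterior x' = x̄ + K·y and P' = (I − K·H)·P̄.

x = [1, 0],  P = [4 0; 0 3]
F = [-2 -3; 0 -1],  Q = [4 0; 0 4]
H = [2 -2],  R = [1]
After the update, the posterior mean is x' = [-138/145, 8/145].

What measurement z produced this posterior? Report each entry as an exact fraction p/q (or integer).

z = [-2]

x̄ = F·x = [-2, 0]
P̄ = F·P·Fᵀ + Q = [47 9; 9 7]
S = H·P̄·Hᵀ + R = [145]
K = P̄·Hᵀ·S⁻¹ = [76/145; 4/145]
x' − x̄ = [152/145, 8/145] = K·y
y = (KᵀK)⁻¹·Kᵀ·(x' − x̄) = [2]
z = y + H·x̄ = [2] + [-4] = [-2]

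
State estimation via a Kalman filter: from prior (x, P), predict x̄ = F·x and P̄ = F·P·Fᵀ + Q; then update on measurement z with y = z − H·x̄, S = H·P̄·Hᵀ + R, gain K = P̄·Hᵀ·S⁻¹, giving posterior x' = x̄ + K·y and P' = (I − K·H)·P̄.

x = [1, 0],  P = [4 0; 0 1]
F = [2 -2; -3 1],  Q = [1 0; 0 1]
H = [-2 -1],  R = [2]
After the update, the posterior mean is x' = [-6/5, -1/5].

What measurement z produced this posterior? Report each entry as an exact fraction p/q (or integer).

z = [3]

x̄ = F·x = [2, -3]
P̄ = F·P·Fᵀ + Q = [21 -26; -26 38]
S = H·P̄·Hᵀ + R = [20]
K = P̄·Hᵀ·S⁻¹ = [-4/5; 7/10]
x' − x̄ = [-16/5, 14/5] = K·y
y = (KᵀK)⁻¹·Kᵀ·(x' − x̄) = [4]
z = y + H·x̄ = [4] + [-1] = [3]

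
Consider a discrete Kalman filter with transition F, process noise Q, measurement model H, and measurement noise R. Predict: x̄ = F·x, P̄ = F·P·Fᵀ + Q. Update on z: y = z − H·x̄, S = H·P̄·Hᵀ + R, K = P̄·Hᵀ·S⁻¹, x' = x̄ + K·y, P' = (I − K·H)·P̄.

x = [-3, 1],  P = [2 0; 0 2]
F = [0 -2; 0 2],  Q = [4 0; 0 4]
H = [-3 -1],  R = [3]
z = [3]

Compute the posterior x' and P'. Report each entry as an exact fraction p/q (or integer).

x̄ = F·x = [-2, 2]
P̄ = F·P·Fᵀ + Q = [12 -8; -8 12]
y = z − H·x̄ = [-1]
S = H·P̄·Hᵀ + R = [75]
K = P̄·Hᵀ·S⁻¹ = [-28/75; 4/25]
x' = x̄ + K·y = [-122/75, 46/25]
P' = (I − K·H)·P̄ = [116/75 -88/25; -88/25 252/25]

x' = [-122/75, 46/25]
P' = [116/75 -88/25; -88/25 252/25]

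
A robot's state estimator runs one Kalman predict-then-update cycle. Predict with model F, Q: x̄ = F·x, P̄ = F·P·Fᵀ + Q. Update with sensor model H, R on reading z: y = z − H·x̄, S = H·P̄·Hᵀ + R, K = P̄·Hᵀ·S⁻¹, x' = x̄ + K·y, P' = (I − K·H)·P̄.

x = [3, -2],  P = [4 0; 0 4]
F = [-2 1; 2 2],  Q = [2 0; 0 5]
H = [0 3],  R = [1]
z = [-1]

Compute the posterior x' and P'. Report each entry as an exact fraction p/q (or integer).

x' = [-1252/167, -109/334]
P' = [3386/167 -4/167; -4/167 37/334]

x̄ = F·x = [-8, 2]
P̄ = F·P·Fᵀ + Q = [22 -8; -8 37]
y = z − H·x̄ = [-7]
S = H·P̄·Hᵀ + R = [334]
K = P̄·Hᵀ·S⁻¹ = [-12/167; 111/334]
x' = x̄ + K·y = [-1252/167, -109/334]
P' = (I − K·H)·P̄ = [3386/167 -4/167; -4/167 37/334]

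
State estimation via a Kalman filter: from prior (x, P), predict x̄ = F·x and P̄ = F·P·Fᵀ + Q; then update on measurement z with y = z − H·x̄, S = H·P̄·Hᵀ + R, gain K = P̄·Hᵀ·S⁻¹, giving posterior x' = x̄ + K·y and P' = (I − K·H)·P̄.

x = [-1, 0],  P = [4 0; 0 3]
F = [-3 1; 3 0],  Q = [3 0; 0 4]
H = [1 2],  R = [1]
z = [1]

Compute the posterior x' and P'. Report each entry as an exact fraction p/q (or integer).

x̄ = F·x = [3, -3]
P̄ = F·P·Fᵀ + Q = [42 -36; -36 40]
y = z − H·x̄ = [4]
S = H·P̄·Hᵀ + R = [59]
K = P̄·Hᵀ·S⁻¹ = [-30/59; 44/59]
x' = x̄ + K·y = [57/59, -1/59]
P' = (I − K·H)·P̄ = [1578/59 -804/59; -804/59 424/59]

x' = [57/59, -1/59]
P' = [1578/59 -804/59; -804/59 424/59]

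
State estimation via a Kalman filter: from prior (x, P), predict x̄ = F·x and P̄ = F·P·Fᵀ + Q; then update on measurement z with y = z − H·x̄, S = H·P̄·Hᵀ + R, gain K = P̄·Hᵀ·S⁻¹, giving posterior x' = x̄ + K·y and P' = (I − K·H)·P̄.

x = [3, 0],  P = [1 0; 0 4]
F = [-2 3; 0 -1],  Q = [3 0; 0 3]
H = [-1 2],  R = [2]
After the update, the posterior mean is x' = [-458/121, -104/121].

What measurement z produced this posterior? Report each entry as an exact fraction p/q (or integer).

x̄ = F·x = [-6, 0]
P̄ = F·P·Fᵀ + Q = [43 -12; -12 7]
S = H·P̄·Hᵀ + R = [121]
K = P̄·Hᵀ·S⁻¹ = [-67/121; 26/121]
x' − x̄ = [268/121, -104/121] = K·y
y = (KᵀK)⁻¹·Kᵀ·(x' − x̄) = [-4]
z = y + H·x̄ = [-4] + [6] = [2]

z = [2]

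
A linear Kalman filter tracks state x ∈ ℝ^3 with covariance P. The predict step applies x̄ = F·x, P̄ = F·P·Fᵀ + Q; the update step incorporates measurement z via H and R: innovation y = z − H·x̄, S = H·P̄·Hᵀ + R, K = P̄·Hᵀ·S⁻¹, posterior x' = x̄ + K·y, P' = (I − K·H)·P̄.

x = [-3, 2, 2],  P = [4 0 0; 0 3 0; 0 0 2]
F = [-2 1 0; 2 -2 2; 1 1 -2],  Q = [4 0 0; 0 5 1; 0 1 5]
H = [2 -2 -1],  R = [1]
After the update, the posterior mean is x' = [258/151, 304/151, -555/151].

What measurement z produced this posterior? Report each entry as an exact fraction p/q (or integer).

z = [3]

x̄ = F·x = [8, -6, -5]
P̄ = F·P·Fᵀ + Q = [23 -22 -5; -22 41 -5; -5 -5 20]
S = H·P̄·Hᵀ + R = [453]
K = P̄·Hᵀ·S⁻¹ = [95/453; -121/453; -20/453]
x' − x̄ = [-950/151, 1210/151, 200/151] = K·y
y = (KᵀK)⁻¹·Kᵀ·(x' − x̄) = [-30]
z = y + H·x̄ = [-30] + [33] = [3]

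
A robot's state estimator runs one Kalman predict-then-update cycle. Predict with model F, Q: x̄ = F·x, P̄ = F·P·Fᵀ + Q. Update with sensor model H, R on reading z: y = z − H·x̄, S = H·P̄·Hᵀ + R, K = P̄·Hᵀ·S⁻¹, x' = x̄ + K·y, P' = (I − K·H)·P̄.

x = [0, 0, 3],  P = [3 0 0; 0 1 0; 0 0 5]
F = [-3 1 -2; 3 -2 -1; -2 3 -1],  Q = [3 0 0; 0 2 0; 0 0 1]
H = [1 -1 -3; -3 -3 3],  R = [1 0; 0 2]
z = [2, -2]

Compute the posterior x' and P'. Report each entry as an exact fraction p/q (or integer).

x̄ = F·x = [-6, -3, -3]
P̄ = F·P·Fᵀ + Q = [51 -19 31; -19 38 -19; 31 -19 27]
y = z − H·x̄ = [-4, -20]
S = H·P̄·Hᵀ + R = [71 -24; -24 488]
K = P̄·Hᵀ·S⁻¹ = [-1412/4259 -765/34072; -342/4259 -4047/17036; -1756/4259 2451/34072]
x' = x̄ + K·y = [-35987/8518, 8826/4259, -23761/8518]
P' = (I − K·H)·P̄ = [1475569/34072 -367289/17036 740481/34072; -367289/17036 93005/8518 -183977/17036; 740481/34072 -183977/17036 374161/34072]

x' = [-35987/8518, 8826/4259, -23761/8518]
P' = [1475569/34072 -367289/17036 740481/34072; -367289/17036 93005/8518 -183977/17036; 740481/34072 -183977/17036 374161/34072]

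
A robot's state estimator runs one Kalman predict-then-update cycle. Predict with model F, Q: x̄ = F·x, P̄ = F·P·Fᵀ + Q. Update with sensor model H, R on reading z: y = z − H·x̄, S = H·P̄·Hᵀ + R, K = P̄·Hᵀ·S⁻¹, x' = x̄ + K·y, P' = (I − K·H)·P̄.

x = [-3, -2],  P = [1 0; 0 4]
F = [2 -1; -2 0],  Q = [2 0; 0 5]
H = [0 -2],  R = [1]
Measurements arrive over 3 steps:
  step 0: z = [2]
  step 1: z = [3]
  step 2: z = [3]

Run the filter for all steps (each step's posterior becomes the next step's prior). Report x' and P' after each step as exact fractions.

step 0: x' = [-36/37, -30/37], P' = [306/37 -4/37; -4/37 9/37]
step 1: x' = [3514/1891, -2794/1891], P' = [38759/5673 -1232/5673; -1232/5673 1409/5673]
step 2: x' = [349062/105611, -1121490/739277], P' = [716733/105611 -22500/105611; -22500/105611 183401/739277]

step 0: x̄ = F·x = [-4, 6]
step 0: P̄ = F·P·Fᵀ + Q = [10 -4; -4 9]
step 0: y = z − H·x̄ = [14]
step 0: S = H·P̄·Hᵀ + R = [37]
step 0: K = P̄·Hᵀ·S⁻¹ = [8/37; -18/37]
step 0: x' = x̄ + K·y = [-36/37, -30/37]
step 0: P' = (I − K·H)·P̄ = [306/37 -4/37; -4/37 9/37]
step 1: x̄ = F·x = [-42/37, 72/37]
step 1: P̄ = F·P·Fᵀ + Q = [1323/37 -1232/37; -1232/37 1409/37]
step 1: y = z − H·x̄ = [255/37]
step 1: S = H·P̄·Hᵀ + R = [5673/37]
step 1: K = P̄·Hᵀ·S⁻¹ = [2464/5673; -2818/5673]
step 1: x' = x̄ + K·y = [3514/1891, -2794/1891]
step 1: P' = (I − K·H)·P̄ = [38759/5673 -1232/5673; -1232/5673 1409/5673]
step 2: x̄ = F·x = [9822/1891, -7028/1891]
step 2: P̄ = F·P·Fᵀ + Q = [57573/1891 -52500/1891; -52500/1891 183401/5673]
step 2: y = z − H·x̄ = [-8383/1891]
step 2: S = H·P̄·Hᵀ + R = [739277/5673]
step 2: K = P̄·Hᵀ·S⁻¹ = [45000/105611; -366802/739277]
step 2: x' = x̄ + K·y = [349062/105611, -1121490/739277]
step 2: P' = (I − K·H)·P̄ = [716733/105611 -22500/105611; -22500/105611 183401/739277]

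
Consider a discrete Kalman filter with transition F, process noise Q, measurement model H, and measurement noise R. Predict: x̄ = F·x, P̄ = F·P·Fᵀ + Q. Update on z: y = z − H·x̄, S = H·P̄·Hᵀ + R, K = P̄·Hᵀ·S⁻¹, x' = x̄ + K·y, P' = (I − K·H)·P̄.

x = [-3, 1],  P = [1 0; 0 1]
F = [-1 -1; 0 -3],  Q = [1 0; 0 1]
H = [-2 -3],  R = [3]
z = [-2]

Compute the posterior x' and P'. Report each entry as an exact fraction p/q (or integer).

x̄ = F·x = [2, -3]
P̄ = F·P·Fᵀ + Q = [3 3; 3 10]
y = z − H·x̄ = [-7]
S = H·P̄·Hᵀ + R = [141]
K = P̄·Hᵀ·S⁻¹ = [-5/47; -12/47]
x' = x̄ + K·y = [129/47, -57/47]
P' = (I − K·H)·P̄ = [66/47 -39/47; -39/47 38/47]

x' = [129/47, -57/47]
P' = [66/47 -39/47; -39/47 38/47]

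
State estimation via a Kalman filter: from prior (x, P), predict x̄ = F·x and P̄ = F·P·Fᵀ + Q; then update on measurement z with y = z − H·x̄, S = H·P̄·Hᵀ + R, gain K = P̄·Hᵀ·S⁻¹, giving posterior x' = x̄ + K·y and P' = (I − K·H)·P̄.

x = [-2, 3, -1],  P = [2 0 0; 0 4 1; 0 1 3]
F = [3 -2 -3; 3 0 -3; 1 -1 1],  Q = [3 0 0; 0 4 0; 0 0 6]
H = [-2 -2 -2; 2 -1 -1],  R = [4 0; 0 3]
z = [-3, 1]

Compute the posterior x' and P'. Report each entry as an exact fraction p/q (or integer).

x' = [5815/7032, 135847/28128, -59737/14064]
P' = [380/879 203/3516 -263/1758; 203/3516 126659/14064 -60581/7032; -263/1758 -60581/7032 31523/3516]

x̄ = F·x = [-9, -3, -6]
P̄ = F·P·Fᵀ + Q = [76 51 6; 51 49 0; 6 0 13]
y = z − H·x̄ = [-39, 10]
S = H·P̄·Hᵀ + R = [1012 -294; -294 141]
K = P̄·Hᵀ·S⁻¹ = [-399/2344 1121/3516; -2103/9376 -1291/14064; -471/4688 -1523/7032]
x' = x̄ + K·y = [5815/7032, 135847/28128, -59737/14064]
P' = (I − K·H)·P̄ = [380/879 203/3516 -263/1758; 203/3516 126659/14064 -60581/7032; -263/1758 -60581/7032 31523/3516]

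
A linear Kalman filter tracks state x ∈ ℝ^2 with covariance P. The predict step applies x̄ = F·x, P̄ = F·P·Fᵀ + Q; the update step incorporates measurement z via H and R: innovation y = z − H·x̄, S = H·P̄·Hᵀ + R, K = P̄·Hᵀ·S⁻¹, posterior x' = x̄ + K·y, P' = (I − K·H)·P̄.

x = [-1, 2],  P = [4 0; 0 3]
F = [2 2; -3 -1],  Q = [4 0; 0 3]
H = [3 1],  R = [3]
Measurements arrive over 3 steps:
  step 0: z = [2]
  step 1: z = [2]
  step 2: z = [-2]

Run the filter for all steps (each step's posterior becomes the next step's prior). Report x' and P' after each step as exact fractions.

step 0: x̄ = F·x = [2, 1]
step 0: P̄ = F·P·Fᵀ + Q = [32 -30; -30 42]
step 0: y = z − H·x̄ = [-5]
step 0: S = H·P̄·Hᵀ + R = [153]
step 0: K = P̄·Hᵀ·S⁻¹ = [22/51; -16/51]
step 0: x' = x̄ + K·y = [-8/51, 131/51]
step 0: P' = (I − K·H)·P̄ = [60/17 -158/17; -158/17 458/17]
step 1: x̄ = F·x = [82/17, -107/51]
step 1: P̄ = F·P·Fᵀ + Q = [876/17 -12/17; -12/17 101/17]
step 1: y = z − H·x̄ = [-529/51]
step 1: S = H·P̄·Hᵀ + R = [7964/17]
step 1: K = P̄·Hᵀ·S⁻¹ = [654/1991; 65/7964]
step 1: x' = x̄ + K·y = [2820/1991, -17383/7964]
step 1: P' = (I − K·H)·P̄ = [1956/1991 -3906/1991; -3906/1991 47067/7964]
step 2: x̄ = F·x = [-6103/3982, -16457/7964]
step 2: P̄ = F·P·Fᵀ + Q = [31607/1991 -8043/3982; -8043/3982 47631/7964]
step 2: y = z − H·x̄ = [3377/724]
step 2: S = H·P̄·Hᵀ + R = [101169/724]
step 2: K = P̄·Hᵀ·S⁻¹ = [11006/33723; -19/33723]
step 2: x' = x̄ + K·y = [-3844/370953, -767521/370953]
step 2: P' = (I − K·H)·P̄ = [122548/123651 -246578/123651; -246578/123651 739525/123651]

step 0: x' = [-8/51, 131/51], P' = [60/17 -158/17; -158/17 458/17]
step 1: x' = [2820/1991, -17383/7964], P' = [1956/1991 -3906/1991; -3906/1991 47067/7964]
step 2: x' = [-3844/370953, -767521/370953], P' = [122548/123651 -246578/123651; -246578/123651 739525/123651]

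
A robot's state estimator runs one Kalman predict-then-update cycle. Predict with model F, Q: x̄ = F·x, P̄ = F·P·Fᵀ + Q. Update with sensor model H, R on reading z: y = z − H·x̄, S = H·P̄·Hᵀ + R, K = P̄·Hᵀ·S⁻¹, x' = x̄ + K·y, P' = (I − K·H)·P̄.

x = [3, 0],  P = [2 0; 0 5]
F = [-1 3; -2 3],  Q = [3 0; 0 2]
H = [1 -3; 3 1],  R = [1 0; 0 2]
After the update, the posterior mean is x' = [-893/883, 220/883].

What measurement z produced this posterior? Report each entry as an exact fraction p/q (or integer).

x̄ = F·x = [-3, -6]
P̄ = F·P·Fᵀ + Q = [50 49; 49 55]
S = H·P̄·Hᵀ + R = [252 -407; -407 801]
K = P̄·Hᵀ·S⁻¹ = [3296/36203 10669/36203; -10702/36203 3692/36203]
x' − x̄ = [1756/883, 5518/883] = K·y
y = (KᵀK)⁻¹·Kᵀ·(x' − x̄) = [-17, 12]
z = y + H·x̄ = [-17, 12] + [15, -15] = [-2, -3]

z = [-2, -3]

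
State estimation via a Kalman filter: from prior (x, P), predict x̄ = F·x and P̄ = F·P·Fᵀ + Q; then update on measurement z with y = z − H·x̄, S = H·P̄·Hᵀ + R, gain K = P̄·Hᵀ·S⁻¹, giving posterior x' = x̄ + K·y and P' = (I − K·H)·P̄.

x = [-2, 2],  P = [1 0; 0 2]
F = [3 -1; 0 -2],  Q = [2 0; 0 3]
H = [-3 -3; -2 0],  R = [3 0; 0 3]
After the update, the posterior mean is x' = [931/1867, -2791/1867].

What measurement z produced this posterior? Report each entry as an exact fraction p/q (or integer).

x̄ = F·x = [-8, -4]
P̄ = F·P·Fᵀ + Q = [13 4; 4 11]
S = H·P̄·Hᵀ + R = [291 102; 102 55]
K = P̄·Hᵀ·S⁻¹ = [-51/1867 -788/1867; -553/1867 754/1867]
x' − x̄ = [15867/1867, 4677/1867] = K·y
y = (KᵀK)⁻¹·Kᵀ·(x' − x̄) = [-33, -18]
z = y + H·x̄ = [-33, -18] + [36, 16] = [3, -2]

z = [3, -2]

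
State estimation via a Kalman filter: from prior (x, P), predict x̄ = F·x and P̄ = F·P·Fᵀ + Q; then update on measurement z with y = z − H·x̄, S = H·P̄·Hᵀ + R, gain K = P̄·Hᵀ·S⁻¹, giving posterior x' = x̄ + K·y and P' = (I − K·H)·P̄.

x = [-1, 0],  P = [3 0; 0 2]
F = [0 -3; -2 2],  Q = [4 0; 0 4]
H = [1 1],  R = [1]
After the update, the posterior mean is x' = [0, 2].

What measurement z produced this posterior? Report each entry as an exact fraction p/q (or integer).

z = [2]

x̄ = F·x = [0, 2]
P̄ = F·P·Fᵀ + Q = [22 -12; -12 24]
S = H·P̄·Hᵀ + R = [23]
K = P̄·Hᵀ·S⁻¹ = [10/23; 12/23]
x' − x̄ = [0, 0] = K·y
y = (KᵀK)⁻¹·Kᵀ·(x' − x̄) = [0]
z = y + H·x̄ = [0] + [2] = [2]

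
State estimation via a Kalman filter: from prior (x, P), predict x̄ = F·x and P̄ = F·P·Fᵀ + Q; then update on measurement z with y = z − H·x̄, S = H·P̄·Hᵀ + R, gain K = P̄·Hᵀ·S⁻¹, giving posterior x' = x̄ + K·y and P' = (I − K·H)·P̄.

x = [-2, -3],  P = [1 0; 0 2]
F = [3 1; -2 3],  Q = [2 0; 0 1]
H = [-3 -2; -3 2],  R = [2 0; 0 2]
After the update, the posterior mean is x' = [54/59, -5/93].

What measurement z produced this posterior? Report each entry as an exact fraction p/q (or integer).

x̄ = F·x = [-9, -5]
P̄ = F·P·Fᵀ + Q = [13 0; 0 23]
S = H·P̄·Hᵀ + R = [211 25; 25 211]
K = P̄·Hᵀ·S⁻¹ = [-39/236 -39/236; -23/93 23/93]
x' − x̄ = [585/59, 460/93] = K·y
y = (KᵀK)⁻¹·Kᵀ·(x' − x̄) = [-40, -20]
z = y + H·x̄ = [-40, -20] + [37, 17] = [-3, -3]

z = [-3, -3]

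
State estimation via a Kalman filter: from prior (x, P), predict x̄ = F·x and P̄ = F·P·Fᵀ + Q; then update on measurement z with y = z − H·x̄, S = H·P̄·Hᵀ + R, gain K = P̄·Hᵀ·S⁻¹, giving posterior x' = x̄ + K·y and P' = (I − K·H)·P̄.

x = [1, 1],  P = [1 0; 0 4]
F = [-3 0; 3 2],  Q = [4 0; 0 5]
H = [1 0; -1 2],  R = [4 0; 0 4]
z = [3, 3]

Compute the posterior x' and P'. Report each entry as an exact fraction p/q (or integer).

x̄ = F·x = [-3, 5]
P̄ = F·P·Fᵀ + Q = [13 -9; -9 30]
y = z − H·x̄ = [6, -10]
S = H·P̄·Hᵀ + R = [17 -31; -31 173]
K = P̄·Hᵀ·S⁻¹ = [322/495 -31/495; 97/330 149/330]
x' = x̄ + K·y = [757/495, 371/165]
P' = (I − K·H)·P̄ = [1288/495 194/165; 194/165 82/55]

x' = [757/495, 371/165]
P' = [1288/495 194/165; 194/165 82/55]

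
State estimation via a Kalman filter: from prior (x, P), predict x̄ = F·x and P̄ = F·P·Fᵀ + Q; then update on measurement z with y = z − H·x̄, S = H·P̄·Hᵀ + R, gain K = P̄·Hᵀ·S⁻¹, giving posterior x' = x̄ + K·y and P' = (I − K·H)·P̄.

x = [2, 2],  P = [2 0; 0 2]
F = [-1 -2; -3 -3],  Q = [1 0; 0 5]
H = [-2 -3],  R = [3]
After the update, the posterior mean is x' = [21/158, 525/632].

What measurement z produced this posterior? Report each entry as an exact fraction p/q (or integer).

z = [-3]

x̄ = F·x = [-6, -12]
P̄ = F·P·Fᵀ + Q = [11 18; 18 41]
S = H·P̄·Hᵀ + R = [632]
K = P̄·Hᵀ·S⁻¹ = [-19/158; -159/632]
x' − x̄ = [969/158, 8109/632] = K·y
y = (KᵀK)⁻¹·Kᵀ·(x' − x̄) = [-51]
z = y + H·x̄ = [-51] + [48] = [-3]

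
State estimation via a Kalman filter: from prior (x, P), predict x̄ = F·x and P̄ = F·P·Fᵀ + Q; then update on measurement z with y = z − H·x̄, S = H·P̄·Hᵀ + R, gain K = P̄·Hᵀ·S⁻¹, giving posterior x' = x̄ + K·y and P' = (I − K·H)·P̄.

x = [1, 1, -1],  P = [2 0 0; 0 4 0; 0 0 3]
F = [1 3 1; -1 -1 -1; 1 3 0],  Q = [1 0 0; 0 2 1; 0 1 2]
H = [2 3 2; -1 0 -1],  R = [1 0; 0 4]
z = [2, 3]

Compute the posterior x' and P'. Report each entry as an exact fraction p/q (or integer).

x̄ = F·x = [3, -1, 4]
P̄ = F·P·Fᵀ + Q = [42 -17 38; -17 11 -13; 38 -13 40]
y = z − H·x̄ = [-9, 10]
S = H·P̄·Hᵀ + R = [372 -226; -226 162]
K = P̄·Hᵀ·S⁻¹ = [-211/4594 -2563/4594; 1203/4594 2529/4594; 663/4594 -1287/4594]
x' = x̄ + K·y = [-9949/4594, 9869/4594, -461/4594]
P' = (I − K·H)·P̄ = [10907/4594 -6905/4594 -655/4594; -6905/4594 7145/4594 -3211/4594; -655/4594 -3211/4594 5803/4594]

x' = [-9949/4594, 9869/4594, -461/4594]
P' = [10907/4594 -6905/4594 -655/4594; -6905/4594 7145/4594 -3211/4594; -655/4594 -3211/4594 5803/4594]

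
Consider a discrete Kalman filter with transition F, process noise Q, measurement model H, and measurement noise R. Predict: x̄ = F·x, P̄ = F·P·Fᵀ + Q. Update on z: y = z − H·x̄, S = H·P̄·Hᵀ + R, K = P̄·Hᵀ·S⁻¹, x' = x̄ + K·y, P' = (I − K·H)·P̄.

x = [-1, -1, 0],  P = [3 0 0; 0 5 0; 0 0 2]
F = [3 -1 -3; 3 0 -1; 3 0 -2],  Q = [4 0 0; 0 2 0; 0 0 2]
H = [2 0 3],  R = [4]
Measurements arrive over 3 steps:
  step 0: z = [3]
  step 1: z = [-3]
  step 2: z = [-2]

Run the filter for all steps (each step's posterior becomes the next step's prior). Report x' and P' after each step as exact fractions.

step 0: x̄ = F·x = [-2, -3, -3]
step 0: P̄ = F·P·Fᵀ + Q = [54 33 39; 33 31 31; 39 31 37]
step 0: y = z − H·x̄ = [16]
step 0: S = H·P̄·Hᵀ + R = [1021]
step 0: K = P̄·Hᵀ·S⁻¹ = [225/1021; 159/1021; 189/1021]
step 0: x' = x̄ + K·y = [1558/1021, -519/1021, -39/1021]
step 0: P' = (I − K·H)·P̄ = [4509/1021 -2082/1021 -2706/1021; -2082/1021 6370/1021 1600/1021; -2706/1021 1600/1021 2056/1021]
step 1: x̄ = F·x = [5310/1021, 4713/1021, 4752/1021]
step 1: P̄ = F·P·Fᵀ + Q = [140339/1021 87067/1021 102953/1021; 87067/1021 60915/1021 69047/1021; 102953/1021 69047/1021 83319/1021]
step 1: y = z − H·x̄ = [-27939/1021]
step 1: S = H·P̄·Hᵀ + R = [2550747/1021]
step 1: K = P̄·Hᵀ·S⁻¹ = [589537/2550747; 381275/2550747; 455863/2550747]
step 1: x' = x̄ + K·y = [-955471/850249, 447022/850249, -200851/850249]
step 1: P' = (I − K·H)·P̄ = [10201184/2550747 -2634506/2550747 -6014740/2550747; -2634506/2550747 9802280/2550747 2264704/2550747; -6014740/2550747 2264704/2550747 4617644/2550747]
step 2: x̄ = F·x = [-2710882/850249, -2665562/850249, -2464711/850249]
step 2: P̄ = F·P·Fᵀ + Q = [291035300/2550747 188008690/2550747 222170546/2550747; 188008690/2550747 137618234/2550747 155178604/2550747; 222170546/2550747 155178604/2550747 187559606/2550747]
step 2: y = z − H·x̄ = [11115399/850249]
step 2: S = H·P̄·Hᵀ + R = [5528427194/2550747]
step 2: K = P̄·Hᵀ·S⁻¹ = [624291119/2764213597; 420776596/2764213597; 503509955/2764213597]
step 2: x' = x̄ + K·y = [-651823177/2764213597, -3165052790/2764213597, -1430491078/2764213597]
step 2: P' = (I − K·H)·P̄ = [9802983574/2764213597 -2226017194/2764213597 -5702934224/2764213597; -2226017194/2764213597 10310825078/2764213597 2045046924/2764213597; -5702934224/2764213597 2045046924/2764213597 4473302756/2764213597]

step 0: x' = [1558/1021, -519/1021, -39/1021], P' = [4509/1021 -2082/1021 -2706/1021; -2082/1021 6370/1021 1600/1021; -2706/1021 1600/1021 2056/1021]
step 1: x' = [-955471/850249, 447022/850249, -200851/850249], P' = [10201184/2550747 -2634506/2550747 -6014740/2550747; -2634506/2550747 9802280/2550747 2264704/2550747; -6014740/2550747 2264704/2550747 4617644/2550747]
step 2: x' = [-651823177/2764213597, -3165052790/2764213597, -1430491078/2764213597], P' = [9802983574/2764213597 -2226017194/2764213597 -5702934224/2764213597; -2226017194/2764213597 10310825078/2764213597 2045046924/2764213597; -5702934224/2764213597 2045046924/2764213597 4473302756/2764213597]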